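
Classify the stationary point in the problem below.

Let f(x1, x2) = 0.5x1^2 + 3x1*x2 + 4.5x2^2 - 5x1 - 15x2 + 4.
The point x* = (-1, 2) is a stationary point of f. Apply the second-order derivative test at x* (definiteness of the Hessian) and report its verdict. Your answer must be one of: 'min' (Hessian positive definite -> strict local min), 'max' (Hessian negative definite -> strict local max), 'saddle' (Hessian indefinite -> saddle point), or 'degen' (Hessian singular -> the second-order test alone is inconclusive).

Compute the Hessian H = grad^2 f:
  H = [[1, 3], [3, 9]]
Verify stationarity: grad f(x*) = H x* + g = (0, 0).
Eigenvalues of H: 0, 10.
H has a zero eigenvalue (singular; positive semidefinite but not definite), so H is neither positive definite, negative definite, nor indefinite. The second-order test alone is inconclusive -> degen.
(Indeed, f is constant along the null direction of H through x*, so x* is not a strict local extremum.)

degen


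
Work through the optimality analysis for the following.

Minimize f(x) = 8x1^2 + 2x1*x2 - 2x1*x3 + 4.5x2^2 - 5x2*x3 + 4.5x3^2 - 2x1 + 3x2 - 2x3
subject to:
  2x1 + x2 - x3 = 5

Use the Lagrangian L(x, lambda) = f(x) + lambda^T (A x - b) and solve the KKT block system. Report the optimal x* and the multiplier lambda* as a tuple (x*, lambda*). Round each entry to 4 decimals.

Form the Lagrangian:
  L(x, lambda) = (1/2) x^T Q x + c^T x + lambda^T (A x - b)
Stationarity (grad_x L = 0): Q x + c + A^T lambda = 0.
Primal feasibility: A x = b.

This gives the KKT block system:
  [ Q   A^T ] [ x     ]   [-c ]
  [ A    0  ] [ lambda ] = [ b ]

Solving the linear system:
  x*      = (1.8611, 0.5139, -0.7639)
  lambda* = (-15.1667)
  f(x*)   = 37.5903

x* = (1.8611, 0.5139, -0.7639), lambda* = (-15.1667)


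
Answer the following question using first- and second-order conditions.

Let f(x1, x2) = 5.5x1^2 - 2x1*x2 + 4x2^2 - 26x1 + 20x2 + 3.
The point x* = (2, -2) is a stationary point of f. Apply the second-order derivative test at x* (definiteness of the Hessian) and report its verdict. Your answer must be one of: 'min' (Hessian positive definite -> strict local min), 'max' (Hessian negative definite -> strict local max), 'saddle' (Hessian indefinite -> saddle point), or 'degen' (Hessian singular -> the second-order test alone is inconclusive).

Compute the Hessian H = grad^2 f:
  H = [[11, -2], [-2, 8]]
Verify stationarity: grad f(x*) = H x* + g = (0, 0).
Eigenvalues of H: 7, 12.
Both eigenvalues > 0, so H is positive definite -> x* is a strict local min.

min


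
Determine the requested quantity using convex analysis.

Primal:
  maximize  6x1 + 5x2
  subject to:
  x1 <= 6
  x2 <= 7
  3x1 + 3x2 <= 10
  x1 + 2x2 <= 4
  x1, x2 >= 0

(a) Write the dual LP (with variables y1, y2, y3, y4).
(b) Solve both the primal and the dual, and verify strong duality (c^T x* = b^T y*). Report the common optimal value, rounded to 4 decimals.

The standard primal-dual pair for 'max c^T x s.t. A x <= b, x >= 0' is:
  Dual:  min b^T y  s.t.  A^T y >= c,  y >= 0.

So the dual LP is:
  minimize  6y1 + 7y2 + 10y3 + 4y4
  subject to:
    y1 + 3y3 + y4 >= 6
    y2 + 3y3 + 2y4 >= 5
    y1, y2, y3, y4 >= 0

Solving the primal: x* = (3.3333, 0).
  primal value c^T x* = 20.
Solving the dual: y* = (0, 0, 2, 0).
  dual value b^T y* = 20.
Strong duality: c^T x* = b^T y*. Confirmed.

20


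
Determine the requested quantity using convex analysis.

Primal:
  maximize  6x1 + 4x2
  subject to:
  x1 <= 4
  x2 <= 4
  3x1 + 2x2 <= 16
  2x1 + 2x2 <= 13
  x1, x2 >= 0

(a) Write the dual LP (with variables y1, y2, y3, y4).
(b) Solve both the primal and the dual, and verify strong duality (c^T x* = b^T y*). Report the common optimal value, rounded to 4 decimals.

The standard primal-dual pair for 'max c^T x s.t. A x <= b, x >= 0' is:
  Dual:  min b^T y  s.t.  A^T y >= c,  y >= 0.

So the dual LP is:
  minimize  4y1 + 4y2 + 16y3 + 13y4
  subject to:
    y1 + 3y3 + 2y4 >= 6
    y2 + 2y3 + 2y4 >= 4
    y1, y2, y3, y4 >= 0

Solving the primal: x* = (4, 2).
  primal value c^T x* = 32.
Solving the dual: y* = (0, 0, 2, 0).
  dual value b^T y* = 32.
Strong duality: c^T x* = b^T y*. Confirmed.

32


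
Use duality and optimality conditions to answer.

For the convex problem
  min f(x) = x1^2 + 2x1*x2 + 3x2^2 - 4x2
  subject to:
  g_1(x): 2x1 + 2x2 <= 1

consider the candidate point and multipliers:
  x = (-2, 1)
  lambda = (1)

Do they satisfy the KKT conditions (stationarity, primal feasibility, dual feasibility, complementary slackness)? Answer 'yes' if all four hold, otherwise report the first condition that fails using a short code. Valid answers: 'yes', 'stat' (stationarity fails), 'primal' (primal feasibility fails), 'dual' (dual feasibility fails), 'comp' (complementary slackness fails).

Gradient of f: grad f(x) = Q x + c = (-2, -2)
Constraint values g_i(x) = a_i^T x - b_i:
  g_1((-2, 1)) = -3
Stationarity residual: grad f(x) + sum_i lambda_i a_i = (0, 0)
  -> stationarity OK
Primal feasibility (all g_i <= 0): OK
Dual feasibility (all lambda_i >= 0): OK
Complementary slackness (lambda_i * g_i(x) = 0 for all i): FAILS

Verdict: the first failing condition is complementary_slackness -> comp.

comp


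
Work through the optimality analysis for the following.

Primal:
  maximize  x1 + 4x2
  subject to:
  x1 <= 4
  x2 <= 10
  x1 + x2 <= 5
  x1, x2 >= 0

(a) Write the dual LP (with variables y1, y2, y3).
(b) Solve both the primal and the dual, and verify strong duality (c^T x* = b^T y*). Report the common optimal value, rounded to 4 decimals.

The standard primal-dual pair for 'max c^T x s.t. A x <= b, x >= 0' is:
  Dual:  min b^T y  s.t.  A^T y >= c,  y >= 0.

So the dual LP is:
  minimize  4y1 + 10y2 + 5y3
  subject to:
    y1 + y3 >= 1
    y2 + y3 >= 4
    y1, y2, y3 >= 0

Solving the primal: x* = (0, 5).
  primal value c^T x* = 20.
Solving the dual: y* = (0, 0, 4).
  dual value b^T y* = 20.
Strong duality: c^T x* = b^T y*. Confirmed.

20


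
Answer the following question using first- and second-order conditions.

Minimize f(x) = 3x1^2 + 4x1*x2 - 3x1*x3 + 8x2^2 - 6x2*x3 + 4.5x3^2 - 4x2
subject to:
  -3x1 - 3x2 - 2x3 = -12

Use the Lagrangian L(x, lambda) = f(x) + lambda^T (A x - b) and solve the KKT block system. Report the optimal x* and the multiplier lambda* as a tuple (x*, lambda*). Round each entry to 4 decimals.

Form the Lagrangian:
  L(x, lambda) = (1/2) x^T Q x + c^T x + lambda^T (A x - b)
Stationarity (grad_x L = 0): Q x + c + A^T lambda = 0.
Primal feasibility: A x = b.

This gives the KKT block system:
  [ Q   A^T ] [ x     ]   [-c ]
  [ A    0  ] [ lambda ] = [ b ]

Solving the linear system:
  x*      = (1.648, 1.0836, 1.9025)
  lambda* = (2.8384)
  f(x*)   = 14.863

x* = (1.648, 1.0836, 1.9025), lambda* = (2.8384)


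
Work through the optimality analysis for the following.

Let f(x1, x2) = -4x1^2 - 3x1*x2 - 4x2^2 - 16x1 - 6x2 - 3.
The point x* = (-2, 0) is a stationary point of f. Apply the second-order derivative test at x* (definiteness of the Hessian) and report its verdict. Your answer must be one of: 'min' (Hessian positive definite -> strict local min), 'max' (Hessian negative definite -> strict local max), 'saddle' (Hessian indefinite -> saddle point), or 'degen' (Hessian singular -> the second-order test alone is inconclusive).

Compute the Hessian H = grad^2 f:
  H = [[-8, -3], [-3, -8]]
Verify stationarity: grad f(x*) = H x* + g = (0, 0).
Eigenvalues of H: -11, -5.
Both eigenvalues < 0, so H is negative definite -> x* is a strict local max.

max


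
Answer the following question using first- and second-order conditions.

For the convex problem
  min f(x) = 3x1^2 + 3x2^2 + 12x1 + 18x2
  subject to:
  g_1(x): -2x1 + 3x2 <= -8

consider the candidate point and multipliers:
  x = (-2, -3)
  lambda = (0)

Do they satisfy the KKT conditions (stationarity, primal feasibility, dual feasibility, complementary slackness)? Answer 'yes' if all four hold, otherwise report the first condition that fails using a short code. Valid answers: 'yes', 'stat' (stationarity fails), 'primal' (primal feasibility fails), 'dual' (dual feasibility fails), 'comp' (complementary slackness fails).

Gradient of f: grad f(x) = Q x + c = (0, 0)
Constraint values g_i(x) = a_i^T x - b_i:
  g_1((-2, -3)) = 3
Stationarity residual: grad f(x) + sum_i lambda_i a_i = (0, 0)
  -> stationarity OK
Primal feasibility (all g_i <= 0): FAILS
Dual feasibility (all lambda_i >= 0): OK
Complementary slackness (lambda_i * g_i(x) = 0 for all i): OK

Verdict: the first failing condition is primal_feasibility -> primal.

primal


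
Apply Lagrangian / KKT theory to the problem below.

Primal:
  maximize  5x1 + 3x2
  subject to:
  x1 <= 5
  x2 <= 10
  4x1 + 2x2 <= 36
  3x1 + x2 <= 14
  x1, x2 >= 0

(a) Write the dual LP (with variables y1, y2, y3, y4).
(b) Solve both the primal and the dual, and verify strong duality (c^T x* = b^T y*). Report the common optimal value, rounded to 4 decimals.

The standard primal-dual pair for 'max c^T x s.t. A x <= b, x >= 0' is:
  Dual:  min b^T y  s.t.  A^T y >= c,  y >= 0.

So the dual LP is:
  minimize  5y1 + 10y2 + 36y3 + 14y4
  subject to:
    y1 + 4y3 + 3y4 >= 5
    y2 + 2y3 + y4 >= 3
    y1, y2, y3, y4 >= 0

Solving the primal: x* = (1.3333, 10).
  primal value c^T x* = 36.6667.
Solving the dual: y* = (0, 1.3333, 0, 1.6667).
  dual value b^T y* = 36.6667.
Strong duality: c^T x* = b^T y*. Confirmed.

36.6667


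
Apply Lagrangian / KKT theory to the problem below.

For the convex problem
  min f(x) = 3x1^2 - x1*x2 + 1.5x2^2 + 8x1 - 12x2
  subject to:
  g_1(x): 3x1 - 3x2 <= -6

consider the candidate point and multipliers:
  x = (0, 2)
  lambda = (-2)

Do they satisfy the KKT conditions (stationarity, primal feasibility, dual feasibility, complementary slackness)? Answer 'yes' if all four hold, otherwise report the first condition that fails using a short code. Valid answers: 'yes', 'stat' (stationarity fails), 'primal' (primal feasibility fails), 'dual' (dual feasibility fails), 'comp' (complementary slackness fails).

Gradient of f: grad f(x) = Q x + c = (6, -6)
Constraint values g_i(x) = a_i^T x - b_i:
  g_1((0, 2)) = 0
Stationarity residual: grad f(x) + sum_i lambda_i a_i = (0, 0)
  -> stationarity OK
Primal feasibility (all g_i <= 0): OK
Dual feasibility (all lambda_i >= 0): FAILS
Complementary slackness (lambda_i * g_i(x) = 0 for all i): OK

Verdict: the first failing condition is dual_feasibility -> dual.

dual


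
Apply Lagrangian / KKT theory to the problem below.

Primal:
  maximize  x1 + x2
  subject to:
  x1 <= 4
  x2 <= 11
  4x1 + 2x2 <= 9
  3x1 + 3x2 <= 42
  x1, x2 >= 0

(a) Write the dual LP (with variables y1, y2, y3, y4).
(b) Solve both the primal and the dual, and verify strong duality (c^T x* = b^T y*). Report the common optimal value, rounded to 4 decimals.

The standard primal-dual pair for 'max c^T x s.t. A x <= b, x >= 0' is:
  Dual:  min b^T y  s.t.  A^T y >= c,  y >= 0.

So the dual LP is:
  minimize  4y1 + 11y2 + 9y3 + 42y4
  subject to:
    y1 + 4y3 + 3y4 >= 1
    y2 + 2y3 + 3y4 >= 1
    y1, y2, y3, y4 >= 0

Solving the primal: x* = (0, 4.5).
  primal value c^T x* = 4.5.
Solving the dual: y* = (0, 0, 0.5, 0).
  dual value b^T y* = 4.5.
Strong duality: c^T x* = b^T y*. Confirmed.

4.5


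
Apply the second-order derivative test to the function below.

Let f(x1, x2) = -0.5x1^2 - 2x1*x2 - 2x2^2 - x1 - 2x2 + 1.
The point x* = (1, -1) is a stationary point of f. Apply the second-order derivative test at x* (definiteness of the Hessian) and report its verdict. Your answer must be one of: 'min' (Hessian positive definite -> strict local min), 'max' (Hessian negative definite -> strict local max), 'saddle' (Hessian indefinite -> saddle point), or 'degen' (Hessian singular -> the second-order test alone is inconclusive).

Compute the Hessian H = grad^2 f:
  H = [[-1, -2], [-2, -4]]
Verify stationarity: grad f(x*) = H x* + g = (0, 0).
Eigenvalues of H: -5, 0.
H has a zero eigenvalue (singular; negative semidefinite but not definite), so H is neither positive definite, negative definite, nor indefinite. The second-order test alone is inconclusive -> degen.
(Indeed, f is constant along the null direction of H through x*, so x* is not a strict local extremum.)

degen


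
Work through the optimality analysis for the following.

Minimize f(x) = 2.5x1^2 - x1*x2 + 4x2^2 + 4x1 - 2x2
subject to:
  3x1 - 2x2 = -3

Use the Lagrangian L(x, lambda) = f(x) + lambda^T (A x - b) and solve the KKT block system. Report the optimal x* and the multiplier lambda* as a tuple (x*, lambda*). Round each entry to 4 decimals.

Form the Lagrangian:
  L(x, lambda) = (1/2) x^T Q x + c^T x + lambda^T (A x - b)
Stationarity (grad_x L = 0): Q x + c + A^T lambda = 0.
Primal feasibility: A x = b.

This gives the KKT block system:
  [ Q   A^T ] [ x     ]   [-c ]
  [ A    0  ] [ lambda ] = [ b ]

Solving the linear system:
  x*      = (-0.875, 0.1875)
  lambda* = (0.1875)
  f(x*)   = -1.6562

x* = (-0.875, 0.1875), lambda* = (0.1875)


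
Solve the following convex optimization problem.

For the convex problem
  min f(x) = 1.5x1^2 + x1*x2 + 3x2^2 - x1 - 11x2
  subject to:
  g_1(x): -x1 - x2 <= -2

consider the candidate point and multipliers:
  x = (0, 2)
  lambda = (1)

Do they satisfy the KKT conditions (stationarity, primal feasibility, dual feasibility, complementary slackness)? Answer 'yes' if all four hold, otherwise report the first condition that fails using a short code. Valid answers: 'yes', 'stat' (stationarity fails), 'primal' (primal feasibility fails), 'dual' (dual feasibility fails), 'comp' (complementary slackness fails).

Gradient of f: grad f(x) = Q x + c = (1, 1)
Constraint values g_i(x) = a_i^T x - b_i:
  g_1((0, 2)) = 0
Stationarity residual: grad f(x) + sum_i lambda_i a_i = (0, 0)
  -> stationarity OK
Primal feasibility (all g_i <= 0): OK
Dual feasibility (all lambda_i >= 0): OK
Complementary slackness (lambda_i * g_i(x) = 0 for all i): OK

Verdict: yes, KKT holds.

yes


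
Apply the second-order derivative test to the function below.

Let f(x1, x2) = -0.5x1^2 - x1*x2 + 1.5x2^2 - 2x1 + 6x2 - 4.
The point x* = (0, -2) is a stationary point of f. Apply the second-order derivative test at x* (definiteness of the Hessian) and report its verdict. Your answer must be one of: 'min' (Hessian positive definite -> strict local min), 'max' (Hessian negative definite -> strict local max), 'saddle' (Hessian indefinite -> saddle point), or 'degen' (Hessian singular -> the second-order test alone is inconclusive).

Compute the Hessian H = grad^2 f:
  H = [[-1, -1], [-1, 3]]
Verify stationarity: grad f(x*) = H x* + g = (0, 0).
Eigenvalues of H: -1.2361, 3.2361.
Eigenvalues have mixed signs, so H is indefinite -> x* is a saddle point.

saddle


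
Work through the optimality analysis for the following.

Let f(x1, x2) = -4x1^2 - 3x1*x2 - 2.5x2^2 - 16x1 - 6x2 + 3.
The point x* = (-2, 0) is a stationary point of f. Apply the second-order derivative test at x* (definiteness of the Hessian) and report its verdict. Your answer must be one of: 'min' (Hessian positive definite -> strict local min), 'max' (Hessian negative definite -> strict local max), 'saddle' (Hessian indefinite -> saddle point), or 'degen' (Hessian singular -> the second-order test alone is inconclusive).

Compute the Hessian H = grad^2 f:
  H = [[-8, -3], [-3, -5]]
Verify stationarity: grad f(x*) = H x* + g = (0, 0).
Eigenvalues of H: -9.8541, -3.1459.
Both eigenvalues < 0, so H is negative definite -> x* is a strict local max.

max


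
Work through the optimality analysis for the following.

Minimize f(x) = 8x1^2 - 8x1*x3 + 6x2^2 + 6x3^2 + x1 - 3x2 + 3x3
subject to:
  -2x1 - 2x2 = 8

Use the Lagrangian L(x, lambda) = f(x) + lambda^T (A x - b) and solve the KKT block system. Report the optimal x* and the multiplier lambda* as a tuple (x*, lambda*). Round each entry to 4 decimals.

Form the Lagrangian:
  L(x, lambda) = (1/2) x^T Q x + c^T x + lambda^T (A x - b)
Stationarity (grad_x L = 0): Q x + c + A^T lambda = 0.
Primal feasibility: A x = b.

This gives the KKT block system:
  [ Q   A^T ] [ x     ]   [-c ]
  [ A    0  ] [ lambda ] = [ b ]

Solving the linear system:
  x*      = (-2.3824, -1.6176, -1.8382)
  lambda* = (-11.2059)
  f(x*)   = 43.3015

x* = (-2.3824, -1.6176, -1.8382), lambda* = (-11.2059)


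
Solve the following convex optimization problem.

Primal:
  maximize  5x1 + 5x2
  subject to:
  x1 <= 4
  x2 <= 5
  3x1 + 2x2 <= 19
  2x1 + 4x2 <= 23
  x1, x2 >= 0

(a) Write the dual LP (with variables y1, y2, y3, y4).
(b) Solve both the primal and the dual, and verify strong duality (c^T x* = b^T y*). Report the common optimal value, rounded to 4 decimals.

The standard primal-dual pair for 'max c^T x s.t. A x <= b, x >= 0' is:
  Dual:  min b^T y  s.t.  A^T y >= c,  y >= 0.

So the dual LP is:
  minimize  4y1 + 5y2 + 19y3 + 23y4
  subject to:
    y1 + 3y3 + 2y4 >= 5
    y2 + 2y3 + 4y4 >= 5
    y1, y2, y3, y4 >= 0

Solving the primal: x* = (3.75, 3.875).
  primal value c^T x* = 38.125.
Solving the dual: y* = (0, 0, 1.25, 0.625).
  dual value b^T y* = 38.125.
Strong duality: c^T x* = b^T y*. Confirmed.

38.125


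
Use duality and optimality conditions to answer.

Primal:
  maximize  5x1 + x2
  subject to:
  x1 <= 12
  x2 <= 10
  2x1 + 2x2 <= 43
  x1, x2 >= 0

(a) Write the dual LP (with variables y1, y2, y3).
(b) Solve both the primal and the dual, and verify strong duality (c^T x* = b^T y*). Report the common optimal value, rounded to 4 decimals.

The standard primal-dual pair for 'max c^T x s.t. A x <= b, x >= 0' is:
  Dual:  min b^T y  s.t.  A^T y >= c,  y >= 0.

So the dual LP is:
  minimize  12y1 + 10y2 + 43y3
  subject to:
    y1 + 2y3 >= 5
    y2 + 2y3 >= 1
    y1, y2, y3 >= 0

Solving the primal: x* = (12, 9.5).
  primal value c^T x* = 69.5.
Solving the dual: y* = (4, 0, 0.5).
  dual value b^T y* = 69.5.
Strong duality: c^T x* = b^T y*. Confirmed.

69.5


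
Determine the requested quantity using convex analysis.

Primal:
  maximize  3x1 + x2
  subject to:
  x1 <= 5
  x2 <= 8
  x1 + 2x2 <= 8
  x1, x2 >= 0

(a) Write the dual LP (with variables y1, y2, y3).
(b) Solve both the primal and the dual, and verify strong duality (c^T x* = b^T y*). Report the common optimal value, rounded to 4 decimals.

The standard primal-dual pair for 'max c^T x s.t. A x <= b, x >= 0' is:
  Dual:  min b^T y  s.t.  A^T y >= c,  y >= 0.

So the dual LP is:
  minimize  5y1 + 8y2 + 8y3
  subject to:
    y1 + y3 >= 3
    y2 + 2y3 >= 1
    y1, y2, y3 >= 0

Solving the primal: x* = (5, 1.5).
  primal value c^T x* = 16.5.
Solving the dual: y* = (2.5, 0, 0.5).
  dual value b^T y* = 16.5.
Strong duality: c^T x* = b^T y*. Confirmed.

16.5


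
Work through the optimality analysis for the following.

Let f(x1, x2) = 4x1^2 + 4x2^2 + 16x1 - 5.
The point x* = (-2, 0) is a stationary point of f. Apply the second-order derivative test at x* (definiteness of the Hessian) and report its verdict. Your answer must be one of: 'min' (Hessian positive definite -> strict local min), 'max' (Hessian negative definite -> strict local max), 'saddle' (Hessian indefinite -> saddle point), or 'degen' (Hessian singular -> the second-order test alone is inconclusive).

Compute the Hessian H = grad^2 f:
  H = [[8, 0], [0, 8]]
Verify stationarity: grad f(x*) = H x* + g = (0, 0).
Eigenvalues of H: 8, 8.
Both eigenvalues > 0, so H is positive definite -> x* is a strict local min.

min


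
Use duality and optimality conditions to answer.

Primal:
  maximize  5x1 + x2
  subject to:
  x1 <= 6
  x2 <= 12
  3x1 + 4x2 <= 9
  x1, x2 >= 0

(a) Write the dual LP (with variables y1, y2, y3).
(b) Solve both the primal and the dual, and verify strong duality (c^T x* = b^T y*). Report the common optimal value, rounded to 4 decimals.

The standard primal-dual pair for 'max c^T x s.t. A x <= b, x >= 0' is:
  Dual:  min b^T y  s.t.  A^T y >= c,  y >= 0.

So the dual LP is:
  minimize  6y1 + 12y2 + 9y3
  subject to:
    y1 + 3y3 >= 5
    y2 + 4y3 >= 1
    y1, y2, y3 >= 0

Solving the primal: x* = (3, 0).
  primal value c^T x* = 15.
Solving the dual: y* = (0, 0, 1.6667).
  dual value b^T y* = 15.
Strong duality: c^T x* = b^T y*. Confirmed.

15


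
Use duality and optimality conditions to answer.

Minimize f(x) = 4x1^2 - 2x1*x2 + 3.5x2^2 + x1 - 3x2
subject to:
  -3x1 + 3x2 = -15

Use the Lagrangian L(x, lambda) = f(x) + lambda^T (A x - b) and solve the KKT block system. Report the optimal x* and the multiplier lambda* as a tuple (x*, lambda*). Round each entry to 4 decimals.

Form the Lagrangian:
  L(x, lambda) = (1/2) x^T Q x + c^T x + lambda^T (A x - b)
Stationarity (grad_x L = 0): Q x + c + A^T lambda = 0.
Primal feasibility: A x = b.

This gives the KKT block system:
  [ Q   A^T ] [ x     ]   [-c ]
  [ A    0  ] [ lambda ] = [ b ]

Solving the linear system:
  x*      = (2.4545, -2.5455)
  lambda* = (8.5758)
  f(x*)   = 69.3636

x* = (2.4545, -2.5455), lambda* = (8.5758)


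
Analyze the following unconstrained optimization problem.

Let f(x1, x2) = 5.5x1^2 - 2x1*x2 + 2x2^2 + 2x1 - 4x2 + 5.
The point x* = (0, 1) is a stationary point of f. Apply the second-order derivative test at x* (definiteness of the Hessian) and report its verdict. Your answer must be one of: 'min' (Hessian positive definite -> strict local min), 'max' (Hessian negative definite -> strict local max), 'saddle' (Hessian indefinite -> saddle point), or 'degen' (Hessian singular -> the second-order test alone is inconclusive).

Compute the Hessian H = grad^2 f:
  H = [[11, -2], [-2, 4]]
Verify stationarity: grad f(x*) = H x* + g = (0, 0).
Eigenvalues of H: 3.4689, 11.5311.
Both eigenvalues > 0, so H is positive definite -> x* is a strict local min.

min


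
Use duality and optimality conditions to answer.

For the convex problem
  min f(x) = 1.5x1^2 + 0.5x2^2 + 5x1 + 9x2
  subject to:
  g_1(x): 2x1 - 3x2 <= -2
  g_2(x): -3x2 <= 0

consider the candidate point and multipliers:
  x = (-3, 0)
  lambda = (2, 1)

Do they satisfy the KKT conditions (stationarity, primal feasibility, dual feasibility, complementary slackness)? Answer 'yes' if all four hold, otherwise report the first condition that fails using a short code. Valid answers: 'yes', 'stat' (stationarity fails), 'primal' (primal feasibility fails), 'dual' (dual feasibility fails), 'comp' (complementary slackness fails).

Gradient of f: grad f(x) = Q x + c = (-4, 9)
Constraint values g_i(x) = a_i^T x - b_i:
  g_1((-3, 0)) = -4
  g_2((-3, 0)) = 0
Stationarity residual: grad f(x) + sum_i lambda_i a_i = (0, 0)
  -> stationarity OK
Primal feasibility (all g_i <= 0): OK
Dual feasibility (all lambda_i >= 0): OK
Complementary slackness (lambda_i * g_i(x) = 0 for all i): FAILS

Verdict: the first failing condition is complementary_slackness -> comp.

comp


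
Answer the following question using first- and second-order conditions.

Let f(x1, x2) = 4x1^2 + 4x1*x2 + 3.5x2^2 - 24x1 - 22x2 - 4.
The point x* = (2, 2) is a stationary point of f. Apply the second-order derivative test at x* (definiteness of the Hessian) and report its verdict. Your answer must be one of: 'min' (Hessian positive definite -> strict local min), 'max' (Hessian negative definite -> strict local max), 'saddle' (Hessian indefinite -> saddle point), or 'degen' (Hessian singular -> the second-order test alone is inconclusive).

Compute the Hessian H = grad^2 f:
  H = [[8, 4], [4, 7]]
Verify stationarity: grad f(x*) = H x* + g = (0, 0).
Eigenvalues of H: 3.4689, 11.5311.
Both eigenvalues > 0, so H is positive definite -> x* is a strict local min.

min


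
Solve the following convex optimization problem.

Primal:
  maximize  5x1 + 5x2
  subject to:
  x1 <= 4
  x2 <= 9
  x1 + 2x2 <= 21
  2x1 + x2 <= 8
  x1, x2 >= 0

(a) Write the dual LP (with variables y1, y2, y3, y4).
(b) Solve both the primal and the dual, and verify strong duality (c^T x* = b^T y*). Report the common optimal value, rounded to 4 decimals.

The standard primal-dual pair for 'max c^T x s.t. A x <= b, x >= 0' is:
  Dual:  min b^T y  s.t.  A^T y >= c,  y >= 0.

So the dual LP is:
  minimize  4y1 + 9y2 + 21y3 + 8y4
  subject to:
    y1 + y3 + 2y4 >= 5
    y2 + 2y3 + y4 >= 5
    y1, y2, y3, y4 >= 0

Solving the primal: x* = (0, 8).
  primal value c^T x* = 40.
Solving the dual: y* = (0, 0, 0, 5).
  dual value b^T y* = 40.
Strong duality: c^T x* = b^T y*. Confirmed.

40


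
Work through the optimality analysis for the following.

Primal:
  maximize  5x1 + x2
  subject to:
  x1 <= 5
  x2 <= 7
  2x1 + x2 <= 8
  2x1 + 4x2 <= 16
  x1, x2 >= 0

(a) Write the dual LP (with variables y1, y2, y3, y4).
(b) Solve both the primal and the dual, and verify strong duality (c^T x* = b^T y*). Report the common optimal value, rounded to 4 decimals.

The standard primal-dual pair for 'max c^T x s.t. A x <= b, x >= 0' is:
  Dual:  min b^T y  s.t.  A^T y >= c,  y >= 0.

So the dual LP is:
  minimize  5y1 + 7y2 + 8y3 + 16y4
  subject to:
    y1 + 2y3 + 2y4 >= 5
    y2 + y3 + 4y4 >= 1
    y1, y2, y3, y4 >= 0

Solving the primal: x* = (4, 0).
  primal value c^T x* = 20.
Solving the dual: y* = (0, 0, 2.5, 0).
  dual value b^T y* = 20.
Strong duality: c^T x* = b^T y*. Confirmed.

20


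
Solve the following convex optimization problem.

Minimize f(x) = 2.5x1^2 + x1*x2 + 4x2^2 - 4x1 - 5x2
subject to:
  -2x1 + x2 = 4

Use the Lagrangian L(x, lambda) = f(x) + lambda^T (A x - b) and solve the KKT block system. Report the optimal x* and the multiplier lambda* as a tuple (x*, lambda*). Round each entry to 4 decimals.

Form the Lagrangian:
  L(x, lambda) = (1/2) x^T Q x + c^T x + lambda^T (A x - b)
Stationarity (grad_x L = 0): Q x + c + A^T lambda = 0.
Primal feasibility: A x = b.

This gives the KKT block system:
  [ Q   A^T ] [ x     ]   [-c ]
  [ A    0  ] [ lambda ] = [ b ]

Solving the linear system:
  x*      = (-1.3171, 1.3659)
  lambda* = (-4.6098)
  f(x*)   = 8.439

x* = (-1.3171, 1.3659), lambda* = (-4.6098)


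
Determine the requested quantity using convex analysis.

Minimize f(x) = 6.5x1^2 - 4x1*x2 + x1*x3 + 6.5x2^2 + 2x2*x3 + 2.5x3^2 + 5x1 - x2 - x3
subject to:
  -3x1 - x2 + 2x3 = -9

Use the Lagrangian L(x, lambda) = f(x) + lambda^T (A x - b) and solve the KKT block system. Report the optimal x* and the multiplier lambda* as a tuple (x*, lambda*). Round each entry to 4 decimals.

Form the Lagrangian:
  L(x, lambda) = (1/2) x^T Q x + c^T x + lambda^T (A x - b)
Stationarity (grad_x L = 0): Q x + c + A^T lambda = 0.
Primal feasibility: A x = b.

This gives the KKT block system:
  [ Q   A^T ] [ x     ]   [-c ]
  [ A    0  ] [ lambda ] = [ b ]

Solving the linear system:
  x*      = (1.1429, 1.1099, -2.2308)
  lambda* = (4.3956)
  f(x*)   = 23.1978

x* = (1.1429, 1.1099, -2.2308), lambda* = (4.3956)


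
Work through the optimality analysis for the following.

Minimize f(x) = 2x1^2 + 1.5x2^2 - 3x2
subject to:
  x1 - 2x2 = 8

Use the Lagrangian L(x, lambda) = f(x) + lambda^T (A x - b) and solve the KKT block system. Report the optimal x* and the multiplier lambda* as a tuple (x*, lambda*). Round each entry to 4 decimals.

Form the Lagrangian:
  L(x, lambda) = (1/2) x^T Q x + c^T x + lambda^T (A x - b)
Stationarity (grad_x L = 0): Q x + c + A^T lambda = 0.
Primal feasibility: A x = b.

This gives the KKT block system:
  [ Q   A^T ] [ x     ]   [-c ]
  [ A    0  ] [ lambda ] = [ b ]

Solving the linear system:
  x*      = (1.5789, -3.2105)
  lambda* = (-6.3158)
  f(x*)   = 30.0789

x* = (1.5789, -3.2105), lambda* = (-6.3158)


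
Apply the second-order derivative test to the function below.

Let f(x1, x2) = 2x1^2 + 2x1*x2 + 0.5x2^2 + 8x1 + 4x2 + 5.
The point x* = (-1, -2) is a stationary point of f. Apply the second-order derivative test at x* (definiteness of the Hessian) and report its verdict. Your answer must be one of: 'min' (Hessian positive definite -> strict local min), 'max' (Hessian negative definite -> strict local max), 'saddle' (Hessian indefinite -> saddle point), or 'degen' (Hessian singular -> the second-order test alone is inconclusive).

Compute the Hessian H = grad^2 f:
  H = [[4, 2], [2, 1]]
Verify stationarity: grad f(x*) = H x* + g = (0, 0).
Eigenvalues of H: 0, 5.
H has a zero eigenvalue (singular; positive semidefinite but not definite), so H is neither positive definite, negative definite, nor indefinite. The second-order test alone is inconclusive -> degen.
(Indeed, f is constant along the null direction of H through x*, so x* is not a strict local extremum.)

degen


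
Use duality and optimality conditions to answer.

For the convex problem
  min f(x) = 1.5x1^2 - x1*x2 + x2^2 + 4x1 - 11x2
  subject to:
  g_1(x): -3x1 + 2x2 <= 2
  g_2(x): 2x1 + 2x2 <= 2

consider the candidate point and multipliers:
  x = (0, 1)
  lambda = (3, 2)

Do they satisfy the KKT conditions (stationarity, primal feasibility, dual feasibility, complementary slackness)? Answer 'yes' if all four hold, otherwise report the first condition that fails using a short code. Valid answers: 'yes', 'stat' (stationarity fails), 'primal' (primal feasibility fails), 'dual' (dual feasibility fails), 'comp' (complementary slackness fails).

Gradient of f: grad f(x) = Q x + c = (3, -9)
Constraint values g_i(x) = a_i^T x - b_i:
  g_1((0, 1)) = 0
  g_2((0, 1)) = 0
Stationarity residual: grad f(x) + sum_i lambda_i a_i = (-2, 1)
  -> stationarity FAILS
Primal feasibility (all g_i <= 0): OK
Dual feasibility (all lambda_i >= 0): OK
Complementary slackness (lambda_i * g_i(x) = 0 for all i): OK

Verdict: the first failing condition is stationarity -> stat.

stat


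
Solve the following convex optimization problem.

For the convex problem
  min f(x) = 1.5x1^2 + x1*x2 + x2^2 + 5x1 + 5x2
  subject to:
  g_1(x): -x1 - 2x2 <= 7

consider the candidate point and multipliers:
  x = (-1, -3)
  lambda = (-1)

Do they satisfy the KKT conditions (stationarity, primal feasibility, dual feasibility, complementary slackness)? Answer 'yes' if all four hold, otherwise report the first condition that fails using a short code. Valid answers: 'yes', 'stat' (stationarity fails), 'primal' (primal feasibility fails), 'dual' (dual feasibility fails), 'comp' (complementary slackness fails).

Gradient of f: grad f(x) = Q x + c = (-1, -2)
Constraint values g_i(x) = a_i^T x - b_i:
  g_1((-1, -3)) = 0
Stationarity residual: grad f(x) + sum_i lambda_i a_i = (0, 0)
  -> stationarity OK
Primal feasibility (all g_i <= 0): OK
Dual feasibility (all lambda_i >= 0): FAILS
Complementary slackness (lambda_i * g_i(x) = 0 for all i): OK

Verdict: the first failing condition is dual_feasibility -> dual.

dual


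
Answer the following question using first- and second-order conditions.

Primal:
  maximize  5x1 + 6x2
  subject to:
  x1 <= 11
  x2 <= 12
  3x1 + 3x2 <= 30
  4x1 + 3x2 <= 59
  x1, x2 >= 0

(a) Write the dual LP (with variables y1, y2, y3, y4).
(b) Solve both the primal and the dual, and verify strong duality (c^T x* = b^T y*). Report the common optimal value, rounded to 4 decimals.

The standard primal-dual pair for 'max c^T x s.t. A x <= b, x >= 0' is:
  Dual:  min b^T y  s.t.  A^T y >= c,  y >= 0.

So the dual LP is:
  minimize  11y1 + 12y2 + 30y3 + 59y4
  subject to:
    y1 + 3y3 + 4y4 >= 5
    y2 + 3y3 + 3y4 >= 6
    y1, y2, y3, y4 >= 0

Solving the primal: x* = (0, 10).
  primal value c^T x* = 60.
Solving the dual: y* = (0, 0, 2, 0).
  dual value b^T y* = 60.
Strong duality: c^T x* = b^T y*. Confirmed.

60


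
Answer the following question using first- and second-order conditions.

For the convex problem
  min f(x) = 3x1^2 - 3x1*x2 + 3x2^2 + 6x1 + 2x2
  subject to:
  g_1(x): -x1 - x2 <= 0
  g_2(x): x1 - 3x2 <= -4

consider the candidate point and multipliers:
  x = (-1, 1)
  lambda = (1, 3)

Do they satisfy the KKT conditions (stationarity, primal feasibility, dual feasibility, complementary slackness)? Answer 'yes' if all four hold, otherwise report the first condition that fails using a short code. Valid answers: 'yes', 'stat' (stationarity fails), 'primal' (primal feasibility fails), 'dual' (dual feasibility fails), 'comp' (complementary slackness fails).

Gradient of f: grad f(x) = Q x + c = (-3, 11)
Constraint values g_i(x) = a_i^T x - b_i:
  g_1((-1, 1)) = 0
  g_2((-1, 1)) = 0
Stationarity residual: grad f(x) + sum_i lambda_i a_i = (-1, 1)
  -> stationarity FAILS
Primal feasibility (all g_i <= 0): OK
Dual feasibility (all lambda_i >= 0): OK
Complementary slackness (lambda_i * g_i(x) = 0 for all i): OK

Verdict: the first failing condition is stationarity -> stat.

stat


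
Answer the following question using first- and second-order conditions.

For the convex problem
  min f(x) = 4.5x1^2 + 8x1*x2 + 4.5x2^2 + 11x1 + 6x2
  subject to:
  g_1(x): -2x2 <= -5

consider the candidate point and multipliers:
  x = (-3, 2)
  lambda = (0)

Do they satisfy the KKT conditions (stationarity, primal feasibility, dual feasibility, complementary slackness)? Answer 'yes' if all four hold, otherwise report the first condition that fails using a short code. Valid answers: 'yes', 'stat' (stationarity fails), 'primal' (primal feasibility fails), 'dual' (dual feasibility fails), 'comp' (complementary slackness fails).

Gradient of f: grad f(x) = Q x + c = (0, 0)
Constraint values g_i(x) = a_i^T x - b_i:
  g_1((-3, 2)) = 1
Stationarity residual: grad f(x) + sum_i lambda_i a_i = (0, 0)
  -> stationarity OK
Primal feasibility (all g_i <= 0): FAILS
Dual feasibility (all lambda_i >= 0): OK
Complementary slackness (lambda_i * g_i(x) = 0 for all i): OK

Verdict: the first failing condition is primal_feasibility -> primal.

primal


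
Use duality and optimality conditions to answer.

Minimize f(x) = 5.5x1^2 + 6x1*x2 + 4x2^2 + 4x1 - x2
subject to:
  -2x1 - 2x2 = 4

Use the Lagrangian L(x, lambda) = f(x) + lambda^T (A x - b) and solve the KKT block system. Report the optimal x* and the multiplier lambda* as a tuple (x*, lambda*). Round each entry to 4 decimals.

Form the Lagrangian:
  L(x, lambda) = (1/2) x^T Q x + c^T x + lambda^T (A x - b)
Stationarity (grad_x L = 0): Q x + c + A^T lambda = 0.
Primal feasibility: A x = b.

This gives the KKT block system:
  [ Q   A^T ] [ x     ]   [-c ]
  [ A    0  ] [ lambda ] = [ b ]

Solving the linear system:
  x*      = (-1.2857, -0.7143)
  lambda* = (-7.2143)
  f(x*)   = 12.2143

x* = (-1.2857, -0.7143), lambda* = (-7.2143)


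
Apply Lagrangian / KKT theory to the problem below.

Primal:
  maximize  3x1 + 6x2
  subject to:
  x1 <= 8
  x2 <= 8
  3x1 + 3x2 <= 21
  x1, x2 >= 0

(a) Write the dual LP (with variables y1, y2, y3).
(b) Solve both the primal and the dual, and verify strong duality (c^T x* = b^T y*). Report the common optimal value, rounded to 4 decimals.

The standard primal-dual pair for 'max c^T x s.t. A x <= b, x >= 0' is:
  Dual:  min b^T y  s.t.  A^T y >= c,  y >= 0.

So the dual LP is:
  minimize  8y1 + 8y2 + 21y3
  subject to:
    y1 + 3y3 >= 3
    y2 + 3y3 >= 6
    y1, y2, y3 >= 0

Solving the primal: x* = (0, 7).
  primal value c^T x* = 42.
Solving the dual: y* = (0, 0, 2).
  dual value b^T y* = 42.
Strong duality: c^T x* = b^T y*. Confirmed.

42


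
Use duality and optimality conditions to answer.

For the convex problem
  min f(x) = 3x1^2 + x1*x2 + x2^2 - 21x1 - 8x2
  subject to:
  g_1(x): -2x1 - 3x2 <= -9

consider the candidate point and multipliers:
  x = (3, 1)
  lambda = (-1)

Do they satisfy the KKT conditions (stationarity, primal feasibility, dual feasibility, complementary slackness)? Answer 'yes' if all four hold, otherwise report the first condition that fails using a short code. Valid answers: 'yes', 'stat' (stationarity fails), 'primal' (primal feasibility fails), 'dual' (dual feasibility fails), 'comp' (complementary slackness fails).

Gradient of f: grad f(x) = Q x + c = (-2, -3)
Constraint values g_i(x) = a_i^T x - b_i:
  g_1((3, 1)) = 0
Stationarity residual: grad f(x) + sum_i lambda_i a_i = (0, 0)
  -> stationarity OK
Primal feasibility (all g_i <= 0): OK
Dual feasibility (all lambda_i >= 0): FAILS
Complementary slackness (lambda_i * g_i(x) = 0 for all i): OK

Verdict: the first failing condition is dual_feasibility -> dual.

dual


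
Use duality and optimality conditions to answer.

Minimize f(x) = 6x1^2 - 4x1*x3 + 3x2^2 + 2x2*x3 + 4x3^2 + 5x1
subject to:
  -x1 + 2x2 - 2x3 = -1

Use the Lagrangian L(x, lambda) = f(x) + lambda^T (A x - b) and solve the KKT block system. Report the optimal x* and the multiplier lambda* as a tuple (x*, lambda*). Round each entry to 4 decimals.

Form the Lagrangian:
  L(x, lambda) = (1/2) x^T Q x + c^T x + lambda^T (A x - b)
Stationarity (grad_x L = 0): Q x + c + A^T lambda = 0.
Primal feasibility: A x = b.

This gives the KKT block system:
  [ Q   A^T ] [ x     ]   [-c ]
  [ A    0  ] [ lambda ] = [ b ]

Solving the linear system:
  x*      = (-0.2593, -0.4074, 0.2222)
  lambda* = (1)
  f(x*)   = -0.1481

x* = (-0.2593, -0.4074, 0.2222), lambda* = (1)


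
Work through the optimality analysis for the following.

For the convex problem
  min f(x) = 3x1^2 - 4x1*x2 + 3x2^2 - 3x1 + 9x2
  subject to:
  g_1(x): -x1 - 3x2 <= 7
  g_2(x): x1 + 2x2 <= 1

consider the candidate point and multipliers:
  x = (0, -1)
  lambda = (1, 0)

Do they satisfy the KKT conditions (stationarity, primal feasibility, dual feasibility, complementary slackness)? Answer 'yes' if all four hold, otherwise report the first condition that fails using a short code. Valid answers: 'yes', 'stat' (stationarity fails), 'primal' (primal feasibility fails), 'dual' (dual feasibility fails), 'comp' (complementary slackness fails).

Gradient of f: grad f(x) = Q x + c = (1, 3)
Constraint values g_i(x) = a_i^T x - b_i:
  g_1((0, -1)) = -4
  g_2((0, -1)) = -3
Stationarity residual: grad f(x) + sum_i lambda_i a_i = (0, 0)
  -> stationarity OK
Primal feasibility (all g_i <= 0): OK
Dual feasibility (all lambda_i >= 0): OK
Complementary slackness (lambda_i * g_i(x) = 0 for all i): FAILS

Verdict: the first failing condition is complementary_slackness -> comp.

comp


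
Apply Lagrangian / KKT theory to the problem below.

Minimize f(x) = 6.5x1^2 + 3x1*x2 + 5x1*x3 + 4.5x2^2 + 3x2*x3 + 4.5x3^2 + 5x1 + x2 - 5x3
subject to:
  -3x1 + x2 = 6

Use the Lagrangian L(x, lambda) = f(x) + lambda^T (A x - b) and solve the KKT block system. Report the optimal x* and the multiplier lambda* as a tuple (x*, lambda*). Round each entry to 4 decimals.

Form the Lagrangian:
  L(x, lambda) = (1/2) x^T Q x + c^T x + lambda^T (A x - b)
Stationarity (grad_x L = 0): Q x + c + A^T lambda = 0.
Primal feasibility: A x = b.

This gives the KKT block system:
  [ Q   A^T ] [ x     ]   [-c ]
  [ A    0  ] [ lambda ] = [ b ]

Solving the linear system:
  x*      = (-1.8596, 0.4212, 1.4483)
  lambda* = (-3.5567)
  f(x*)   = 2.6108

x* = (-1.8596, 0.4212, 1.4483), lambda* = (-3.5567)


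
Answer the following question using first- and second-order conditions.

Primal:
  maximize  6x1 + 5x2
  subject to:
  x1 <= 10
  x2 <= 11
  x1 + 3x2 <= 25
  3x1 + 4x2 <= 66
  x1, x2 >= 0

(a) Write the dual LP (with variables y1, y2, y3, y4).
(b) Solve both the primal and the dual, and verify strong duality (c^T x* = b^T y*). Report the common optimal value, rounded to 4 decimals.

The standard primal-dual pair for 'max c^T x s.t. A x <= b, x >= 0' is:
  Dual:  min b^T y  s.t.  A^T y >= c,  y >= 0.

So the dual LP is:
  minimize  10y1 + 11y2 + 25y3 + 66y4
  subject to:
    y1 + y3 + 3y4 >= 6
    y2 + 3y3 + 4y4 >= 5
    y1, y2, y3, y4 >= 0

Solving the primal: x* = (10, 5).
  primal value c^T x* = 85.
Solving the dual: y* = (4.3333, 0, 1.6667, 0).
  dual value b^T y* = 85.
Strong duality: c^T x* = b^T y*. Confirmed.

85


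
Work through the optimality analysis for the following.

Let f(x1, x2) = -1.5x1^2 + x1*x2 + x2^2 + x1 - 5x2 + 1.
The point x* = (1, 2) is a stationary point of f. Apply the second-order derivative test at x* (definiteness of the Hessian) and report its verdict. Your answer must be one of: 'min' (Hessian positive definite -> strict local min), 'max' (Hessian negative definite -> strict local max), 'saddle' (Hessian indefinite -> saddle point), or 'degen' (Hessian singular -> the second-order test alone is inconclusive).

Compute the Hessian H = grad^2 f:
  H = [[-3, 1], [1, 2]]
Verify stationarity: grad f(x*) = H x* + g = (0, 0).
Eigenvalues of H: -3.1926, 2.1926.
Eigenvalues have mixed signs, so H is indefinite -> x* is a saddle point.

saddle


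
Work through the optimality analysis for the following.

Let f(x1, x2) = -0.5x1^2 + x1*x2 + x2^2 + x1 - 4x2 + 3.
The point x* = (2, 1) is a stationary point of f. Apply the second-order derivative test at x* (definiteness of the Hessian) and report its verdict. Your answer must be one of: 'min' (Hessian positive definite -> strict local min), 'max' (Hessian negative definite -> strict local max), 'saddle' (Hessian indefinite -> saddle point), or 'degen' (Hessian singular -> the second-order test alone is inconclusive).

Compute the Hessian H = grad^2 f:
  H = [[-1, 1], [1, 2]]
Verify stationarity: grad f(x*) = H x* + g = (0, 0).
Eigenvalues of H: -1.3028, 2.3028.
Eigenvalues have mixed signs, so H is indefinite -> x* is a saddle point.

saddle
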